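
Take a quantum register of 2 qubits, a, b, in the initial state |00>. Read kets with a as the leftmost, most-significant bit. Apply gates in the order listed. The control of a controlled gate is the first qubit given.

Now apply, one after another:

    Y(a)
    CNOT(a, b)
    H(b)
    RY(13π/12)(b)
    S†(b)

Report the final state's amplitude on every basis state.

The resulting statevector has amplitude 0 on |00>, 0 on |01>, I*(-sqrt(2*sqrt(2) + 4)/8 + sqrt(4 - 2*sqrt(2))/8 + sqrt(12 - 6*sqrt(2))/8 + sqrt(6*sqrt(2) + 12)/8) on |10>, -sqrt(12 - 6*sqrt(2))/8 + sqrt(4 - 2*sqrt(2))/8 + sqrt(2*sqrt(2) + 4)/8 + sqrt(6*sqrt(2) + 12)/8 on |11>.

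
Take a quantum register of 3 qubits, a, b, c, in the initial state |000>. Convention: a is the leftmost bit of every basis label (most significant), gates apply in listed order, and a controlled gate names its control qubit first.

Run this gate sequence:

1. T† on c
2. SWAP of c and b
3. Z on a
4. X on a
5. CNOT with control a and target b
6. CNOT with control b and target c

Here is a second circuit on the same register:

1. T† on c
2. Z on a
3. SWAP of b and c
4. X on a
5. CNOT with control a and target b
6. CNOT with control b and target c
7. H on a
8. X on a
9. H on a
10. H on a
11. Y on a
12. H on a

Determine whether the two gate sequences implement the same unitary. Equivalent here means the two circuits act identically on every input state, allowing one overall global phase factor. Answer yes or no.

No, they are not equivalent — no single phase factor reconciles the two unitaries.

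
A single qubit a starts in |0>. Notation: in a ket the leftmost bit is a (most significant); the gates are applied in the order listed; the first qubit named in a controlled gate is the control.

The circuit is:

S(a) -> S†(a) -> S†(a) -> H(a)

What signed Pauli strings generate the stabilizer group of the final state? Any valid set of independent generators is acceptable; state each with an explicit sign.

One valid set of independent stabilizer generators is +X (any independent generating set of the same group is equally correct). Key observation: steps 1-2 multiply out to the identity, so the circuit reduces to the remaining gates.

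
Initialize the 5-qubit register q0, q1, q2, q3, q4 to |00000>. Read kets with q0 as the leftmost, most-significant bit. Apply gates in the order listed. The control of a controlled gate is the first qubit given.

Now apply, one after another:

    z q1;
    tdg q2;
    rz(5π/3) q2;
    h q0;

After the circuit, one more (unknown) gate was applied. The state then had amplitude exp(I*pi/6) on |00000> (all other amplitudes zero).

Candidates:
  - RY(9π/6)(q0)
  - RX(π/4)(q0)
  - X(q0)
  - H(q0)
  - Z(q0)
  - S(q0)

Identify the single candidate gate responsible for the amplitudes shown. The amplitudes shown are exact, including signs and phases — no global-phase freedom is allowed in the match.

The unique candidate consistent with the amplitudes is RY(9π/6)(q0).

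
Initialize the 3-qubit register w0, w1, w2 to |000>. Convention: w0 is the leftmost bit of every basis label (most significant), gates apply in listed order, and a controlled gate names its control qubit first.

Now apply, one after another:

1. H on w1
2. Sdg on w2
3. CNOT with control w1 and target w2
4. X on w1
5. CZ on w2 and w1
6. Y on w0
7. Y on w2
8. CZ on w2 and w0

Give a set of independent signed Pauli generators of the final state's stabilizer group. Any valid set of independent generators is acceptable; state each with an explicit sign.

One valid set of independent stabilizer generators is +IXX, -ZII, +IZZ (any independent generating set of the same group is equally correct).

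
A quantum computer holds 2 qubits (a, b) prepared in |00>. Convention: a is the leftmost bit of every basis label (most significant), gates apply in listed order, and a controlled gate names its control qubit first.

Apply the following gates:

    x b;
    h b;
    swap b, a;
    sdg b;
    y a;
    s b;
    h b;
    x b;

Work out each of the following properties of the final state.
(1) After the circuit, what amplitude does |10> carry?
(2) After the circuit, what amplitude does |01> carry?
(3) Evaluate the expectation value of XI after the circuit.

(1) |10> carries amplitude I/2 in the final state.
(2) The amplitude on |01> is I/2.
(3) The observable XI averages to 1.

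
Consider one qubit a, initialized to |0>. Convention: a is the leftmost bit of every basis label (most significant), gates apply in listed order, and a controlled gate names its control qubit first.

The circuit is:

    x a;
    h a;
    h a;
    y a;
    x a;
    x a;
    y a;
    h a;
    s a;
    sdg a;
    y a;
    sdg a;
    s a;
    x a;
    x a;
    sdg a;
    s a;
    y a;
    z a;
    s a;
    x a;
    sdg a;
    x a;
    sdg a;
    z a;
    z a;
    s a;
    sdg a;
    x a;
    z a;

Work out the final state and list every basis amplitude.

The resulting statevector has amplitude sqrt(2)/2 on |0>, sqrt(2)*I/2 on |1>. Key observation: gates 11-18 undo each other exactly, leaving only the rest of the circuit to track.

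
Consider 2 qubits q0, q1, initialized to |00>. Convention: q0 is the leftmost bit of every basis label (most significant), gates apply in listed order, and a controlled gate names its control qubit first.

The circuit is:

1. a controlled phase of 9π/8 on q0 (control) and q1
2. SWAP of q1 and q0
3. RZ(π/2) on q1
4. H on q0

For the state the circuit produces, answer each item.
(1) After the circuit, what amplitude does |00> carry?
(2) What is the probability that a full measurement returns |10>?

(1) The final state's coefficient on |00> equals -sqrt(2)*exp(3*I*pi/4)/2.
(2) The probability of measuring |10> is 1/2.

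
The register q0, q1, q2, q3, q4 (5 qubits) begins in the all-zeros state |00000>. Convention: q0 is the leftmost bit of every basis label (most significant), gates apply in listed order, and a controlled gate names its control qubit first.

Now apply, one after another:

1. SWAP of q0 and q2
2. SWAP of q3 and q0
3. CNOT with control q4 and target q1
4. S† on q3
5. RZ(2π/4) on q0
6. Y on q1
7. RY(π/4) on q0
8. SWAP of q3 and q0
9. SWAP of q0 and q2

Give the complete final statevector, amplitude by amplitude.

The final amplitudes are sqrt(sqrt(2) + 2)*exp(I*pi/4)/2 on |01000>, sqrt(2 - sqrt(2))*exp(I*pi/4)/2 on |01010>, and 0 on every other basis state.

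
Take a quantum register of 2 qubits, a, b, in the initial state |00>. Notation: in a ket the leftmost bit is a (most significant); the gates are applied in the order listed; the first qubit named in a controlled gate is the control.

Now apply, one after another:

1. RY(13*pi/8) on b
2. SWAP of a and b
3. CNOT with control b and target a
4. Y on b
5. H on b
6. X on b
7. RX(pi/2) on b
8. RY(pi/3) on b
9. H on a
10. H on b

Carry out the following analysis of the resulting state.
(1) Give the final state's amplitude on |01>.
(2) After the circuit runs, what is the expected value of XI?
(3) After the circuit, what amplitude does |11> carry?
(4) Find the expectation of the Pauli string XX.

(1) The amplitude on |01> is -sqrt(6)*(1 - I)*sin(pi/16)/4.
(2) The expectation value of XI is sqrt(2 - sqrt(2))/2.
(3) |11> carries amplitude -sqrt(6)*(1 - I)*cos(pi/16)/4 in the final state.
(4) The expectation value of XX is sqrt(6 - 3*sqrt(2))/4.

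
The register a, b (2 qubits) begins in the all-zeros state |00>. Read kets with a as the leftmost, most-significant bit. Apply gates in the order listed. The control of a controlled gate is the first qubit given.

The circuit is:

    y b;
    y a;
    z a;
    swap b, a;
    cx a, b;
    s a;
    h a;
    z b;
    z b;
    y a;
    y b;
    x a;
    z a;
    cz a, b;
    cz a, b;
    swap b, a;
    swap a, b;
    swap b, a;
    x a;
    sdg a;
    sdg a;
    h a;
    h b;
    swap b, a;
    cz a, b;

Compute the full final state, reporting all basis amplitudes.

The final amplitudes are 0 on |00>, 0 on |01>, -sqrt(2)*I/2 on |10>, sqrt(2)*I/2 on |11>.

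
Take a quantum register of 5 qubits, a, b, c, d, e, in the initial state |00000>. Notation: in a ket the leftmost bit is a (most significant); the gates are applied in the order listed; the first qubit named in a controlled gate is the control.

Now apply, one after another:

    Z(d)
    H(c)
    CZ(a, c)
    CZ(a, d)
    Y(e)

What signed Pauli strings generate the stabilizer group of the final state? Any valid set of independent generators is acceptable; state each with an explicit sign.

The stabilizer group can be generated by +IIXII, +ZIIII, +IZIII, +IIIZI, -IIIIZ, among other valid generating sets.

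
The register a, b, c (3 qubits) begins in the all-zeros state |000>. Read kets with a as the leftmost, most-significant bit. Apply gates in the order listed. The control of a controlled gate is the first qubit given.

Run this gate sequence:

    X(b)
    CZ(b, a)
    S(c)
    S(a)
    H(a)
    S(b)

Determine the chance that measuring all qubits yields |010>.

The probability of measuring |010> is 1/2.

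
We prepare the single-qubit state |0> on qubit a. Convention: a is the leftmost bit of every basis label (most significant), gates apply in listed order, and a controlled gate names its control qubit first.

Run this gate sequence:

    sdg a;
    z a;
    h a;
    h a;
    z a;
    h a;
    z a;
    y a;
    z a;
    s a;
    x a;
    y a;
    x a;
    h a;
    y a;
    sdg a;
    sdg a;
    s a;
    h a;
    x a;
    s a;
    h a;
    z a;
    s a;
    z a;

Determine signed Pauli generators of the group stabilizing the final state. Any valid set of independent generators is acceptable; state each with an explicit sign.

One valid set of independent stabilizer generators is -Y (any independent generating set of the same group is equally correct).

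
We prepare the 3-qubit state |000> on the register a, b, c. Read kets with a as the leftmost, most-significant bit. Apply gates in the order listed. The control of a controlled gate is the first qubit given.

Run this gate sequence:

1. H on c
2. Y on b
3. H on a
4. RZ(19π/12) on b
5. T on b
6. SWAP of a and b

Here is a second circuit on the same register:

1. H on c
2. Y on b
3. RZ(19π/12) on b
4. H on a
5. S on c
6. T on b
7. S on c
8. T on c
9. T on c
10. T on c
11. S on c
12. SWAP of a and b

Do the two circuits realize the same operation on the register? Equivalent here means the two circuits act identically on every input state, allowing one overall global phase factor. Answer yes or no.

No — the two circuits implement different unitaries, even allowing a global phase.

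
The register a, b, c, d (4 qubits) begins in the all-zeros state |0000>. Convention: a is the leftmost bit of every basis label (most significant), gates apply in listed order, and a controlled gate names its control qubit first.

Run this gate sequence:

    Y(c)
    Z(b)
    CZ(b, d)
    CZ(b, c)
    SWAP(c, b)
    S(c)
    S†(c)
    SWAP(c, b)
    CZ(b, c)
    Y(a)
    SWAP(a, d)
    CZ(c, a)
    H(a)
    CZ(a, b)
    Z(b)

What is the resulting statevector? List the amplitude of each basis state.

After the circuit, the state carries amplitude -sqrt(2)/2 on |0011>, -sqrt(2)/2 on |1011>, and 0 on every other basis state. Key observation: the block from step 4 through step 9 cancels to the identity and can be dropped.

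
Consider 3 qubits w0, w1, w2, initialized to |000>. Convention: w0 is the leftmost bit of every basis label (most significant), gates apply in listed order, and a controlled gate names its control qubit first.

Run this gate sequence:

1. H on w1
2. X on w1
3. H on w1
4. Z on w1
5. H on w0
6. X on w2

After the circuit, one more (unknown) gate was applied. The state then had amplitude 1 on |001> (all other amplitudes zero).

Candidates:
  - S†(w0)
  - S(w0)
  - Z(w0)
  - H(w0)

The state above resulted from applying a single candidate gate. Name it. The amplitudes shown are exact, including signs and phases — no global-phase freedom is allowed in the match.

The unique candidate consistent with the amplitudes is H(w0).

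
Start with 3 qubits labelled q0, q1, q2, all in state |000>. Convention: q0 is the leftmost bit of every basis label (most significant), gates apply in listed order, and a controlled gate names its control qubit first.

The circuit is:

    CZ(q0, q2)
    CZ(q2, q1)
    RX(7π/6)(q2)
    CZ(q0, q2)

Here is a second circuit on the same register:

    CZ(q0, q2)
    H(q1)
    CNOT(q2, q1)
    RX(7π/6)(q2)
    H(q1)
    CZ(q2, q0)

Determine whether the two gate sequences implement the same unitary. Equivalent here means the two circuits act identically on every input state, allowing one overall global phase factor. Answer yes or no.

Yes: on every input state the two circuits agree up to one overall phase factor.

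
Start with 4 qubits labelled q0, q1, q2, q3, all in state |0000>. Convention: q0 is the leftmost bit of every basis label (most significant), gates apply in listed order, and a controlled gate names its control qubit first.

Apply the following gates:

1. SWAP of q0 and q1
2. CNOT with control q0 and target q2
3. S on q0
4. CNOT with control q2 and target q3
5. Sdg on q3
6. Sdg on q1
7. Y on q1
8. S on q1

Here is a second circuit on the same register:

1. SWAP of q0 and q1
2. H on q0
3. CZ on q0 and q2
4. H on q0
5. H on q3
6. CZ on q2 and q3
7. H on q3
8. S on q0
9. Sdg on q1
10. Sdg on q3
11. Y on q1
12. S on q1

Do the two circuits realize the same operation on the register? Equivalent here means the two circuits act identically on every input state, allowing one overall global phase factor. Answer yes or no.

No — the two circuits implement different unitaries, even allowing a global phase.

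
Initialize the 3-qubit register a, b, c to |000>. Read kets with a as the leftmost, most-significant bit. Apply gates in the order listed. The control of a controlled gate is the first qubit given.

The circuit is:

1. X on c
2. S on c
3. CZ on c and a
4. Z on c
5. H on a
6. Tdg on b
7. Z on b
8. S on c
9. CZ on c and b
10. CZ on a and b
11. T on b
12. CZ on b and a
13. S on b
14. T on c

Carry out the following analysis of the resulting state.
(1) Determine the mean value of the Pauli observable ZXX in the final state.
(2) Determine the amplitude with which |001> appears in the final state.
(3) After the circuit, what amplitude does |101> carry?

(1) In the final state, ZXX has expectation 0.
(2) |001> carries amplitude sqrt(2)*exp(I*pi/4)/2 in the final state.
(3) The amplitude on |101> is sqrt(2)*exp(I*pi/4)/2.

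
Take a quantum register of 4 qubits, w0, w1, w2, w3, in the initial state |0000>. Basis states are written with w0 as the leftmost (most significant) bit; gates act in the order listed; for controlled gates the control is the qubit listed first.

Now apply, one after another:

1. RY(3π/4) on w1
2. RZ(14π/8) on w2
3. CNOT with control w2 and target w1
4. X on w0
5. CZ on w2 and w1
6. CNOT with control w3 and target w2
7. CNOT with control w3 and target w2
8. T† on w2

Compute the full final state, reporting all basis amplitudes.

After the circuit, the state carries amplitude -sqrt(2 - sqrt(2))*exp(I*pi/8)/2 on |1000>, -sqrt(sqrt(2) + 2)*exp(I*pi/8)/2 on |1100>, and 0 on every other basis state. Key observation: steps 6-7 multiply out to the identity, so the circuit reduces to the remaining gates.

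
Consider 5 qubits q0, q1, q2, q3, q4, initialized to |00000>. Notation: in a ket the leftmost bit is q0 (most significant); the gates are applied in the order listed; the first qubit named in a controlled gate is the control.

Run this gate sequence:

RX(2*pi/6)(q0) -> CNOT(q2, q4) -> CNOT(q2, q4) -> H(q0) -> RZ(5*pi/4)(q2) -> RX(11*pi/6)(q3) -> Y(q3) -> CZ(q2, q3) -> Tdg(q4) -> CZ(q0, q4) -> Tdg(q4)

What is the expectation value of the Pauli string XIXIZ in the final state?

In the final state, XIXIZ has expectation 0. Key observation: the block from step 2 through step 3 cancels to the identity and can be dropped.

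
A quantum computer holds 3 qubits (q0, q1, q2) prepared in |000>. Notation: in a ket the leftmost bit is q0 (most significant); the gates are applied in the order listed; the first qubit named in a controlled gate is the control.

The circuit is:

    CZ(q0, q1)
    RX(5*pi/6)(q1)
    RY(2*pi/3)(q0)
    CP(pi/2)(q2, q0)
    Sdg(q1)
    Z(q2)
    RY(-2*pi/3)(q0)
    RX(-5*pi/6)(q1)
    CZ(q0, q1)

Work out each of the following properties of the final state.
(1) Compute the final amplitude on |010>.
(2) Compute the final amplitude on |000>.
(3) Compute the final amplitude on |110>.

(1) The amplitude on |010> is -1/4 + I/4.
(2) The final state's coefficient on |000> equals (1 - I)*(2 - sqrt(3)*I)/4.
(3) The final state's coefficient on |110> equals 0.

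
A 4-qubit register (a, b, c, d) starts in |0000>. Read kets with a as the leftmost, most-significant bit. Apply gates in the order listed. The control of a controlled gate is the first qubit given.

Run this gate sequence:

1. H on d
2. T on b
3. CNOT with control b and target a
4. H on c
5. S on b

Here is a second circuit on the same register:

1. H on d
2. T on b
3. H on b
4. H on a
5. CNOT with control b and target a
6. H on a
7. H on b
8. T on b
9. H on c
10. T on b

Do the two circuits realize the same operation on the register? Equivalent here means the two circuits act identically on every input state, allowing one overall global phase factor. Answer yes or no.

No: there is an input state on which the two circuits produce genuinely different outputs (not merely differing by a phase).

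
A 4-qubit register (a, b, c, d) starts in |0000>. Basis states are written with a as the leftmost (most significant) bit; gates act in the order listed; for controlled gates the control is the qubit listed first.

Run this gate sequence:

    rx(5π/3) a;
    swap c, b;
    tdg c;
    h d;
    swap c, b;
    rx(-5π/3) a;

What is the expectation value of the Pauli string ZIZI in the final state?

The observable ZIZI averages to 1.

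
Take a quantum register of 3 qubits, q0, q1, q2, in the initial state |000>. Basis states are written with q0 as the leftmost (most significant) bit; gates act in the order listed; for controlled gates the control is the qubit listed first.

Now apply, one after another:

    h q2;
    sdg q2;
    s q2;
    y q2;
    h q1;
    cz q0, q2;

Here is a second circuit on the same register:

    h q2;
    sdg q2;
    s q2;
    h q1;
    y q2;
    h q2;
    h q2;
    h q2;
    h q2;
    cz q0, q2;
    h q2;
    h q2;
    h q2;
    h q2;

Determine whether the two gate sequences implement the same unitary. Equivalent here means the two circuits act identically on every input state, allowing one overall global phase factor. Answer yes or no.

Yes — the two circuits implement the same unitary up to a global phase.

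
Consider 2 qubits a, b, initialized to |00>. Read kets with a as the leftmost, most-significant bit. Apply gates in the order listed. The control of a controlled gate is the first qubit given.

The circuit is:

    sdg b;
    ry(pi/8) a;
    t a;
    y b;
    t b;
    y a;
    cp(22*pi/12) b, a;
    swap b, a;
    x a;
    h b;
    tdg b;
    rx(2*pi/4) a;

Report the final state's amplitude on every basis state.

After the circuit, the state carries amplitude -exp(I*pi/12)*cos(pi/16)/2 + I*sin(pi/16)/2 on |00>, -exp(5*I*pi/6)*cos(pi/16)/2 + exp(I*pi/4)*sin(pi/16)/2 on |01>, sin(pi/16)/2 + I*exp(I*pi/12)*cos(pi/16)/2 on |10>, -I*exp(-I*pi/6)*cos(pi/16)/2 + exp(-I*pi/4)*sin(pi/16)/2 on |11>.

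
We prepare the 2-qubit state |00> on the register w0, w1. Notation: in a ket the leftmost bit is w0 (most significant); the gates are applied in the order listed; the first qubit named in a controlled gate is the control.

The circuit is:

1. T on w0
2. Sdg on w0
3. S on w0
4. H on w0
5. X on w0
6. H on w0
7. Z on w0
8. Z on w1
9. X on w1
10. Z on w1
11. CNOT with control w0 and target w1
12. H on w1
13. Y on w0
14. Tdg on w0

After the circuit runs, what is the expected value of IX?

The expectation value of IX is -1. Key observation: steps 4-7 multiply out to the identity, so the circuit reduces to the remaining gates.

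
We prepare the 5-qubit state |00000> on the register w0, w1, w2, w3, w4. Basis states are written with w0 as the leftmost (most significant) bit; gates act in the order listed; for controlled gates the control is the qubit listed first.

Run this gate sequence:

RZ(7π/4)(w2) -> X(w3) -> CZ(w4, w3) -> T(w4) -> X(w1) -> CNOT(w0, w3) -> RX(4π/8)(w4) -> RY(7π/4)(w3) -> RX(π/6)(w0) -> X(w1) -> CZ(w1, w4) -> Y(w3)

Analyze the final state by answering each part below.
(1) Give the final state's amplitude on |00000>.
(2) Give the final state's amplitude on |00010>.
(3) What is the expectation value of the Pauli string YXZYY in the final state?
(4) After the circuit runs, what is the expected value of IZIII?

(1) |00000> carries amplitude sqrt(sqrt(2) + 2)*(-sqrt(3) - 1)*exp(5*I*pi/8)/8 in the final state.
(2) The final state's coefficient on |00010> equals (1 + sqrt(3))*sqrt(2 - sqrt(2))*exp(5*I*pi/8)/8.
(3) In the final state, YXZYY has expectation 0.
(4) In the final state, IZIII has expectation 1.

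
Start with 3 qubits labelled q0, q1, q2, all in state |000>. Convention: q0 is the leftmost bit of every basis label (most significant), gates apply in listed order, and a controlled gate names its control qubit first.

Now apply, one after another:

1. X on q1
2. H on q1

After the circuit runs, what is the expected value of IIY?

The observable IIY averages to 0.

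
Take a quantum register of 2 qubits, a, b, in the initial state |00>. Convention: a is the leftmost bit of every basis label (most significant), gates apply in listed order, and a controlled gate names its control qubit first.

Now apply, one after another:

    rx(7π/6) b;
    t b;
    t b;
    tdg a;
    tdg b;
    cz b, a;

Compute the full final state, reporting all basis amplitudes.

The final amplitudes are -sqrt(6)/4 + sqrt(2)/4 on |00>, (-sqrt(6) - sqrt(2))*exp(3*I*pi/4)/4 on |01>, 0 on |10>, 0 on |11>.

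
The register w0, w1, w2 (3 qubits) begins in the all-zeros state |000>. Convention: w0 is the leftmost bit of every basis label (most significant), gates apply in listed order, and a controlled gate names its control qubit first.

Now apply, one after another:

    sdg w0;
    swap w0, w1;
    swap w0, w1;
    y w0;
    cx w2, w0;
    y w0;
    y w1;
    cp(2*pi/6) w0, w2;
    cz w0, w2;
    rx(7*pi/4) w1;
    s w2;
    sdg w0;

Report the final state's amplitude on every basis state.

The final amplitudes are sqrt(2 - sqrt(2))/2 on |000>, -I*sqrt(sqrt(2) + 2)/2 on |010>, and 0 on every other basis state. Key observation: gates 2-3 undo each other exactly, leaving only the rest of the circuit to track.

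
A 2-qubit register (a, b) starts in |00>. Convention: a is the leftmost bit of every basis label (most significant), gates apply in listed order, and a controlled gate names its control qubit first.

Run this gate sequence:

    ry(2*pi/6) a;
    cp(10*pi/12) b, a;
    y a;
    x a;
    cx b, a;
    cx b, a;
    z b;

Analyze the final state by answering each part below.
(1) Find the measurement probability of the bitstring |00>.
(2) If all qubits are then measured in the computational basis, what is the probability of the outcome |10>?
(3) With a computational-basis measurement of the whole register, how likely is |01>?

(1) A full measurement returns |00> with probability 3/4.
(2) The probability of measuring |10> is 1/4.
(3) The probability of measuring |01> is 0.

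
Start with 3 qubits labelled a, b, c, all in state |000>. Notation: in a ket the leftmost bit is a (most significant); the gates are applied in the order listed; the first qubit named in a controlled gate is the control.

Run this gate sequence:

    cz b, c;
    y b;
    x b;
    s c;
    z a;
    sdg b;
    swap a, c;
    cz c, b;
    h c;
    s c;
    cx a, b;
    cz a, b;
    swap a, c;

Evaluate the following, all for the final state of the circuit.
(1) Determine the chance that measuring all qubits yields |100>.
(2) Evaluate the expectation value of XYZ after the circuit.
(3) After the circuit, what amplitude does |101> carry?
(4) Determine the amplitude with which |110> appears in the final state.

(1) The probability of measuring |100> is 1/2.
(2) The expectation value of XYZ is 0.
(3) The amplitude on |101> is 0.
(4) The amplitude on |110> is 0.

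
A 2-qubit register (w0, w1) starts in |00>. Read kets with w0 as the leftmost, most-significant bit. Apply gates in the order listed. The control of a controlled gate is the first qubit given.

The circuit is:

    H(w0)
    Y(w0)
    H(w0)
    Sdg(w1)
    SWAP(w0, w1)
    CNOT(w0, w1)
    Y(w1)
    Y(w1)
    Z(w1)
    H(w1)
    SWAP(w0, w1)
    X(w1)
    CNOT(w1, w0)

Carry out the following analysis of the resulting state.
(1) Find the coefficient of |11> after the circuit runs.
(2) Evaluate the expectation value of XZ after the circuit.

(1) |11> carries amplitude sqrt(2)*I/2 in the final state.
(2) The expectation value of XZ is 1.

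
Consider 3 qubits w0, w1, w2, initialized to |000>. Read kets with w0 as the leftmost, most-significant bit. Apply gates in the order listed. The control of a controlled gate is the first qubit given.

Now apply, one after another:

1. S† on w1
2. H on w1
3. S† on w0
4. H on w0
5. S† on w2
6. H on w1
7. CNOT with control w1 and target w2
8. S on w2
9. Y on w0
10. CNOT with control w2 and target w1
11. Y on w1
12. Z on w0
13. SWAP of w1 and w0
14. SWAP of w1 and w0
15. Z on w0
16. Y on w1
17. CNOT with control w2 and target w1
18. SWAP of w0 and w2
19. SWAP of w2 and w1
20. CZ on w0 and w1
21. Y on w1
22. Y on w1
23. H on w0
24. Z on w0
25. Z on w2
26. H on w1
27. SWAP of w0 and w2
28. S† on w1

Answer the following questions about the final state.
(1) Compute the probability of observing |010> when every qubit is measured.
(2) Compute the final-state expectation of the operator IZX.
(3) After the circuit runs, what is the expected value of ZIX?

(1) Outcome |010> occurs with probability 1/2. Key observation: gates 10-17 undo each other exactly, leaving only the rest of the circuit to track.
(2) In the final state, IZX has expectation 1.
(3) In the final state, ZIX has expectation -1.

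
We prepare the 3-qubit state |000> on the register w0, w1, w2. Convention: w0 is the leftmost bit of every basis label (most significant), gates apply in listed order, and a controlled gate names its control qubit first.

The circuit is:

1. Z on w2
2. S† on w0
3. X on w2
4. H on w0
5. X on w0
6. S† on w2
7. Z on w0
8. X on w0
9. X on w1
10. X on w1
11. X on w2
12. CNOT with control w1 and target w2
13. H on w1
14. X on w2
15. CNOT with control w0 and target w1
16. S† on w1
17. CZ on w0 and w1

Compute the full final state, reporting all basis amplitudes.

The final amplitudes are 0 on |000>, I/2 on |001>, 0 on |010>, 1/2 on |011>, 0 on |100>, -I/2 on |101>, 0 on |110>, 1/2 on |111>.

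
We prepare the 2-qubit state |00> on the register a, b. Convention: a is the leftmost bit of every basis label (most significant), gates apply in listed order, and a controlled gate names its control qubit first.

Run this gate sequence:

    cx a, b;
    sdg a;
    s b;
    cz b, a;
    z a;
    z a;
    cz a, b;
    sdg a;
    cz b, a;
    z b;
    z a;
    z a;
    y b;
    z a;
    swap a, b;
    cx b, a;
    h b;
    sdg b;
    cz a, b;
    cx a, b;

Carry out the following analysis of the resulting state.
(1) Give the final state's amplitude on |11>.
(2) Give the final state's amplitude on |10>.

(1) The final state's coefficient on |11> equals sqrt(2)*I/2.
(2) |10> carries amplitude -sqrt(2)/2 in the final state.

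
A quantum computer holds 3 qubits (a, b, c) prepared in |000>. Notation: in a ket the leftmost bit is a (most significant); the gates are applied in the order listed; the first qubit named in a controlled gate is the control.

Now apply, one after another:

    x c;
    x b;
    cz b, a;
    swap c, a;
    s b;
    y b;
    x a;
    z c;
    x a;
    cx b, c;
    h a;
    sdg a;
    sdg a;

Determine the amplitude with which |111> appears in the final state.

|111> carries amplitude 0 in the final state.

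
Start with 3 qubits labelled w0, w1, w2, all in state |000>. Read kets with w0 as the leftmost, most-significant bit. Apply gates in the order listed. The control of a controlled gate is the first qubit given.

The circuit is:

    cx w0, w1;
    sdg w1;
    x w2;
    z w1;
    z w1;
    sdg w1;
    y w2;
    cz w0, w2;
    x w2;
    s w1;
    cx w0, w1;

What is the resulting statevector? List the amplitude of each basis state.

The final amplitudes are -I on |001>, and 0 on every other basis state.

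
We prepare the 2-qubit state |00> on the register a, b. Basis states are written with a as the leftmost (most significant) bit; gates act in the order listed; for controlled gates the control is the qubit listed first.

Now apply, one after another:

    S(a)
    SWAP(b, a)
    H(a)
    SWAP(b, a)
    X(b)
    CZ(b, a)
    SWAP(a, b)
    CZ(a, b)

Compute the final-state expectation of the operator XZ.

The observable XZ averages to 1.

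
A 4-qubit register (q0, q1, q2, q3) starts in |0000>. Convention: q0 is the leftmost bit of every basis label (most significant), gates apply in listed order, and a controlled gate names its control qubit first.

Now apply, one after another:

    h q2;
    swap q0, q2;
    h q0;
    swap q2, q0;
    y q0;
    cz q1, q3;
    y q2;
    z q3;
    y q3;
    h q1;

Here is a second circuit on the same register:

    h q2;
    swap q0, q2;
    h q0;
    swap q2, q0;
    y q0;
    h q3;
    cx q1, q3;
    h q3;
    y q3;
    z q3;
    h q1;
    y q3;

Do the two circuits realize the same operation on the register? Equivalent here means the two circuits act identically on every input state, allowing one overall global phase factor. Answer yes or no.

No — the two circuits implement different unitaries, even allowing a global phase.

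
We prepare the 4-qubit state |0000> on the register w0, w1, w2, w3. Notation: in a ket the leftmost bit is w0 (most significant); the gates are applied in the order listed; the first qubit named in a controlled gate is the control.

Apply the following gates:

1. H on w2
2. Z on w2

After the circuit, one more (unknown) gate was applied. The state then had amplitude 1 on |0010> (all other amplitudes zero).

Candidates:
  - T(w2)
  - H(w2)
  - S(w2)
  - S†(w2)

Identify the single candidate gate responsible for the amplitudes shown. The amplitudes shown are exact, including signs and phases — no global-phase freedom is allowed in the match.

The unique candidate consistent with the amplitudes is H(w2).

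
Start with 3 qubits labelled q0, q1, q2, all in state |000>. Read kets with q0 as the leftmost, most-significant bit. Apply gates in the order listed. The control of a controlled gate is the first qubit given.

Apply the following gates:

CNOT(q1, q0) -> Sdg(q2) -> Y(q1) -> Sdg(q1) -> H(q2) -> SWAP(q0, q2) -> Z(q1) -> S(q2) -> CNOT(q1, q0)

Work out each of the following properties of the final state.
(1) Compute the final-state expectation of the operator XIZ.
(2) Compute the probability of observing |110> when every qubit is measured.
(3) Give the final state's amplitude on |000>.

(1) The observable XIZ averages to 1.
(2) Outcome |110> occurs with probability 1/2.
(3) The amplitude on |000> is 0.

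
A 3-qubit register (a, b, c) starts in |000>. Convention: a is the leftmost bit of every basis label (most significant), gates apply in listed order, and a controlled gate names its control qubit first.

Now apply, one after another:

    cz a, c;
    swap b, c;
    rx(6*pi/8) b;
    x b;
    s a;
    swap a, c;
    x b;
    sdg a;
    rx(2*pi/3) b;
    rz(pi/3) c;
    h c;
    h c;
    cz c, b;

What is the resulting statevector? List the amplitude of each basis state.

After the circuit, the state carries amplitude (-sqrt(2 - sqrt(2))/4 + sqrt(3*sqrt(2) + 6)/4)*exp(5*I*pi/6) on |000>, (-sqrt(sqrt(2) + 2)/4 - sqrt(6 - 3*sqrt(2))/4)*exp(I*pi/3) on |010>, and 0 on every other basis state. Key observation: the block from step 11 through step 12 cancels to the identity and can be dropped.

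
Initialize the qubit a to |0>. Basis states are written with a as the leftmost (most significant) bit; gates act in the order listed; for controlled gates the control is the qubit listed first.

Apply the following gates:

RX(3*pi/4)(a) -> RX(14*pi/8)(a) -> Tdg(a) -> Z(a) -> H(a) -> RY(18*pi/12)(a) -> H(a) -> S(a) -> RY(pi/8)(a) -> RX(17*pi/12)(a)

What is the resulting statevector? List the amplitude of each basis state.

After the circuit, the state carries amplitude -sqrt(3)*sqrt(sqrt(2)/4 + 1/2)*cos(pi/16)/4 - sqrt(6)*sqrt(1/2 - sqrt(2)/4)*cos(pi/16)/4 - sqrt(sqrt(2)/4 + 1/2)*cos(pi/16)/4 - sqrt(3)*sqrt(1/2 - sqrt(2)/4)*cos(pi/16)/4 + sqrt(1/2 - sqrt(2)/4)*cos(pi/16)/4 + sqrt(2)*sqrt(1/2 - sqrt(2)/4)*cos(pi/16)/4 + sqrt(2)*sqrt(sqrt(2)/4 + 1/2)*cos(pi/16)/4 + sqrt(6)*sqrt(sqrt(2)/4 + 1/2)*cos(pi/16)/4 - sqrt(6)*I*sqrt(sqrt(2)/4 + 1/2)*sin(pi/16)/4 - I*sqrt(1/2 - sqrt(2)/4)*exp(-I*pi/4)*cos(pi/16)/4 - sqrt(2)*I*sqrt(sqrt(2)/4 + 1/2)*sin(pi/16)/4 - sqrt(2)*I*sqrt(1/2 - sqrt(2)/4)*sin(pi/16)/4 - I*sqrt(1/2 - sqrt(2)/4)*sin(pi/16)/4 + sqrt(1/2 - sqrt(2)/4)*exp(-I*pi/4)*sin(pi/16)/4 - sqrt(3)*sqrt(1/2 - sqrt(2)/4)*exp(-I*pi/4)*sin(pi/16)/4 - sqrt(sqrt(2)/4 + 1/2)*exp(-I*pi/4)*sin(pi/16)/4 + sqrt(3)*I*sqrt(1/2 - sqrt(2)/4)*sin(pi/16)/4 + I*sqrt(sqrt(2)/4 + 1/2)*sin(pi/16)/4 + sqrt(6)*I*sqrt(1/2 - sqrt(2)/4)*sin(pi/16)/4 - sqrt(3)*sqrt(sqrt(2)/4 + 1/2)*exp(-I*pi/4)*sin(pi/16)/4 + sqrt(3)*I*sqrt(sqrt(2)/4 + 1/2)*sin(pi/16)/4 + sqrt(3)*I*sqrt(1/2 - sqrt(2)/4)*exp(-I*pi/4)*cos(pi/16)/4 + I*sqrt(sqrt(2)/4 + 1/2)*exp(-I*pi/4)*cos(pi/16)/4 + sqrt(3)*I*sqrt(sqrt(2)/4 + 1/2)*exp(-I*pi/4)*cos(pi/16)/4 on |0>, -sqrt(6)*sqrt(sqrt(2)/4 + 1/2)*sin(pi/16)/4 - sqrt(6)*sqrt(1/2 - sqrt(2)/4)*sin(pi/16)/4 - sqrt(sqrt(2)/4 + 1/2)*sin(pi/16)/4 - sqrt(3)*sqrt(1/2 - sqrt(2)/4)*sin(pi/16)/4 - sqrt(2)*sqrt(1/2 - sqrt(2)/4)*sin(pi/16)/4 - sqrt(1/2 - sqrt(2)/4)*sin(pi/16)/4 + sqrt(2)*sqrt(sqrt(2)/4 + 1/2)*sin(pi/16)/4 + sqrt(3)*sqrt(sqrt(2)/4 + 1/2)*sin(pi/16)/4 - sqrt(6)*I*sqrt(sqrt(2)/4 + 1/2)*cos(pi/16)/4 + sqrt(3)*sqrt(sqrt(2)/4 + 1/2)*exp(-I*pi/4)*cos(pi/16)/4 - sqrt(6)*I*sqrt(1/2 - sqrt(2)/4)*cos(pi/16)/4 - I*sqrt(sqrt(2)/4 + 1/2)*cos(pi/16)/4 - sqrt(3)*I*sqrt(1/2 - sqrt(2)/4)*cos(pi/16)/4 - sqrt(2)*I*sqrt(1/2 - sqrt(2)/4)*cos(pi/16)/4 - I*sqrt(1/2 - sqrt(2)/4)*cos(pi/16)/4 - I*sqrt(sqrt(2)/4 + 1/2)*exp(-I*pi/4)*sin(pi/16)/4 - sqrt(3)*I*sqrt(1/2 - sqrt(2)/4)*exp(-I*pi/4)*sin(pi/16)/4 - I*sqrt(1/2 - sqrt(2)/4)*exp(-I*pi/4)*sin(pi/16)/4 + sqrt(3)*I*sqrt(sqrt(2)/4 + 1/2)*exp(-I*pi/4)*sin(pi/16)/4 - sqrt(1/2 - sqrt(2)/4)*exp(-I*pi/4)*cos(pi/16)/4 - sqrt(3)*sqrt(1/2 - sqrt(2)/4)*exp(-I*pi/4)*cos(pi/16)/4 - sqrt(sqrt(2)/4 + 1/2)*exp(-I*pi/4)*cos(pi/16)/4 + sqrt(2)*I*sqrt(sqrt(2)/4 + 1/2)*cos(pi/16)/4 + sqrt(3)*I*sqrt(sqrt(2)/4 + 1/2)*cos(pi/16)/4 on |1>.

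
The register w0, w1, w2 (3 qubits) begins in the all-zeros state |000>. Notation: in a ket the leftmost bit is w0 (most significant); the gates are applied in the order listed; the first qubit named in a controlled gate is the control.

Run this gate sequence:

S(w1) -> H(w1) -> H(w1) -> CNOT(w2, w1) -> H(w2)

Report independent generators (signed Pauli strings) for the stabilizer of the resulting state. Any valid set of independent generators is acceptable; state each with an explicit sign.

The stabilizer group can be generated by +IIX, +ZII, +IZI, among other valid generating sets. Key observation: gates 2-3 undo each other exactly, leaving only the rest of the circuit to track.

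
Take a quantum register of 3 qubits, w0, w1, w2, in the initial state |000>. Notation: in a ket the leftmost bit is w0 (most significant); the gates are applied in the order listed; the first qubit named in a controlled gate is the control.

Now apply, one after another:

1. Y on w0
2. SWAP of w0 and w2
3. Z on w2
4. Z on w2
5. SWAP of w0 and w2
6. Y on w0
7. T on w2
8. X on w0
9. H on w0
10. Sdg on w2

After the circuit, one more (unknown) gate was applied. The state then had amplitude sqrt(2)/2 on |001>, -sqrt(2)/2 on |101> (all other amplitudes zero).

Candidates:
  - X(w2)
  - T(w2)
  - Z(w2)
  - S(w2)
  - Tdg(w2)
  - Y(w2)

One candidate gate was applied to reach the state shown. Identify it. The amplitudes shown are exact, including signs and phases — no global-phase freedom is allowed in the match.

The unique candidate consistent with the amplitudes is X(w2).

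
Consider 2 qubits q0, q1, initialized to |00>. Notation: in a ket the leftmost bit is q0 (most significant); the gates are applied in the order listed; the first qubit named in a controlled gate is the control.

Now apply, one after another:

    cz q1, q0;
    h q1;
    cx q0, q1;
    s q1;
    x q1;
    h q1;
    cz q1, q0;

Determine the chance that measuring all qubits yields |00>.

A full measurement returns |00> with probability 1/2.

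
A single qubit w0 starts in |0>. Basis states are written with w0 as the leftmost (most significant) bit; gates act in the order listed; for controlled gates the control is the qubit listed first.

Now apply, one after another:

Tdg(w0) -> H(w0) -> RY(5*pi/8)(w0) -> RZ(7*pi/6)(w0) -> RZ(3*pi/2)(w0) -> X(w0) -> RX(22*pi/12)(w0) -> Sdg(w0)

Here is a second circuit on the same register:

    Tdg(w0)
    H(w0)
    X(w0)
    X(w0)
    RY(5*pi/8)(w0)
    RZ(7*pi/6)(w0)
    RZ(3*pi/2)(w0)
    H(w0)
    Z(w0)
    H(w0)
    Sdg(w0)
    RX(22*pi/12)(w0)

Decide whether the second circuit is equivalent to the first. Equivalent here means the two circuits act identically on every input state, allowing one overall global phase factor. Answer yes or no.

No: there is an input state on which the two circuits produce genuinely different outputs (not merely differing by a phase).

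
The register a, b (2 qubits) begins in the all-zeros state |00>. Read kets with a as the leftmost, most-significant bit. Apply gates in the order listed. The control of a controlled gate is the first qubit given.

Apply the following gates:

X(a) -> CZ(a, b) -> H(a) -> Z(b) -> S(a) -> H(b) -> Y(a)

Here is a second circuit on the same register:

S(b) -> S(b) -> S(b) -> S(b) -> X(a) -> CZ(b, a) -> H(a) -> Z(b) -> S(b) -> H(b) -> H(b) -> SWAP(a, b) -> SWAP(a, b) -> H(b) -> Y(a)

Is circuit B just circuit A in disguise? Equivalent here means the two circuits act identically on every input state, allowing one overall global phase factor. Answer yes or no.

No, they are not equivalent — no single phase factor reconciles the two unitaries.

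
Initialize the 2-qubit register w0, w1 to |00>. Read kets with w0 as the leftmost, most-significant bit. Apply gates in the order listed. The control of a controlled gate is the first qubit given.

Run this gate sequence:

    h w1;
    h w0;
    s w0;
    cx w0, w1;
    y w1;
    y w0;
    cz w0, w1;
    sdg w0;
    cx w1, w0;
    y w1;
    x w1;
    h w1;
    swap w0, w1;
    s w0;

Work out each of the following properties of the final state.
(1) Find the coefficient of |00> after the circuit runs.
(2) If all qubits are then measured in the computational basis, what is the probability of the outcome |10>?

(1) The amplitude on |00> is 0.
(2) The probability of measuring |10> is 1/2.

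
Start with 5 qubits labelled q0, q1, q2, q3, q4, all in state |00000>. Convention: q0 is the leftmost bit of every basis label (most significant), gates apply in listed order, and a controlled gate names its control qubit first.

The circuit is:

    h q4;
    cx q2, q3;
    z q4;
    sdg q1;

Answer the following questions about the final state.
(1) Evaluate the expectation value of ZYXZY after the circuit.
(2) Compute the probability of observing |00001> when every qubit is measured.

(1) In the final state, ZYXZY has expectation 0.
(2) The probability of measuring |00001> is 1/2.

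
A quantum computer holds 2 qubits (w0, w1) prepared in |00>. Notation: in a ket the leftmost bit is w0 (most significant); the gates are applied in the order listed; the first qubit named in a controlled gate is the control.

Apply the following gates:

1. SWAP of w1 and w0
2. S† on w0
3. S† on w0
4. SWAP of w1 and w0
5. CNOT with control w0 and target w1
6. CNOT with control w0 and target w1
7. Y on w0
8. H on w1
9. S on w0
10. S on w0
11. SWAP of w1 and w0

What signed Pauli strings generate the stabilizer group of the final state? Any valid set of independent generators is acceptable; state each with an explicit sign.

One valid set of independent stabilizer generators is +XI, -IZ (any independent generating set of the same group is equally correct).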